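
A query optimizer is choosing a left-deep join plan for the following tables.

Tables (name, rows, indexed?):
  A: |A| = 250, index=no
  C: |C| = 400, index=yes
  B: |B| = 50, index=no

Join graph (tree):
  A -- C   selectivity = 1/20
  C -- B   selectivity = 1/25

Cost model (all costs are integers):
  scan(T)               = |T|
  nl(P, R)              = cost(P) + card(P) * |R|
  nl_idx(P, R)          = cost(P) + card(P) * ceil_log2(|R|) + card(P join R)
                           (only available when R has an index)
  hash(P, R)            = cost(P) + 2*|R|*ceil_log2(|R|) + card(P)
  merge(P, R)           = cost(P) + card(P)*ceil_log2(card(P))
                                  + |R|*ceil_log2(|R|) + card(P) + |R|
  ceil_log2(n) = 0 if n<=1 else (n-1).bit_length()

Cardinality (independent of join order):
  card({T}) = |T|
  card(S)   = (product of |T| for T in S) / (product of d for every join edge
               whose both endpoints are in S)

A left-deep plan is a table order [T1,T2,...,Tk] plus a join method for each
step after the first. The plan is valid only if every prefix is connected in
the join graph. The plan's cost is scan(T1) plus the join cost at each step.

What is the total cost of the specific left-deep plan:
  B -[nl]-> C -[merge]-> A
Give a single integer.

31100

step 1: scan B: cost=50, card=50
step 2: join C via nl
    card(P join C) = 50*400/(25) = 800
    cost = 50 + 50*400 = 20050
step 3: join A via merge
    card(P join A) = 800*250/(20) = 10000
    cost = 20050 + 800*10 + 250*8 + 800 + 250 = 31100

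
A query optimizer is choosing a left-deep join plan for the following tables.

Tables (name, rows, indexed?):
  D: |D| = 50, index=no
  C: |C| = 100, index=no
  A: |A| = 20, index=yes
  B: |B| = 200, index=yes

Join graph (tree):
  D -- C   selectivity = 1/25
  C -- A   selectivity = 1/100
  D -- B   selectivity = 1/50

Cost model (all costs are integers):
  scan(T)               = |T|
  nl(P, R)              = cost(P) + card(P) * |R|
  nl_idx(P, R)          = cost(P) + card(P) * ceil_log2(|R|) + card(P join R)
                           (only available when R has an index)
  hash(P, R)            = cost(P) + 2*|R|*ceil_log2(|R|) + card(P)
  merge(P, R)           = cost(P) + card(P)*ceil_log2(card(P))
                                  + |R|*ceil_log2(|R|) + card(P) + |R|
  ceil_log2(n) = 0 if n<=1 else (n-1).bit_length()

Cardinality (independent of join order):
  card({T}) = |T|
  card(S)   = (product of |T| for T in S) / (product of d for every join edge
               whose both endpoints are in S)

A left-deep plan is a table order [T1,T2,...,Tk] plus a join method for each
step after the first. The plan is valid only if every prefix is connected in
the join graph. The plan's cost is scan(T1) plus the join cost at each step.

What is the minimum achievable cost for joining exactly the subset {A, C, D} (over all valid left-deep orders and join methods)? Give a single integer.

Selinger DP over subsets of {A,C,D}:
  {D}: scan cost=50, card=50
  {C}: scan cost=100, card=100
  {A}: scan cost=20, card=20
  {CD}: card=200; try (D,hash)→800, (C,merge)→1200, (D,merge)→1250, (C,hash)→1500, (C,nl)→5050, (D,nl)→5100; best=800 via (D,hash)
  {AC}: card=20; try (A,hash)→400, (A,nl_idx)→620, (C,merge)→940, (A,merge)→1020, (C,hash)→1440, (C,nl)→2020 …(+1); best=400 via (A,hash)
  {ACD}: card=40; try (D,merge)→870, (D,hash)→1020, (A,hash)→1200, (D,nl)→1400, (A,nl_idx)→1840, (A,merge)→2720 …(+1); best=870 via (D,merge)

870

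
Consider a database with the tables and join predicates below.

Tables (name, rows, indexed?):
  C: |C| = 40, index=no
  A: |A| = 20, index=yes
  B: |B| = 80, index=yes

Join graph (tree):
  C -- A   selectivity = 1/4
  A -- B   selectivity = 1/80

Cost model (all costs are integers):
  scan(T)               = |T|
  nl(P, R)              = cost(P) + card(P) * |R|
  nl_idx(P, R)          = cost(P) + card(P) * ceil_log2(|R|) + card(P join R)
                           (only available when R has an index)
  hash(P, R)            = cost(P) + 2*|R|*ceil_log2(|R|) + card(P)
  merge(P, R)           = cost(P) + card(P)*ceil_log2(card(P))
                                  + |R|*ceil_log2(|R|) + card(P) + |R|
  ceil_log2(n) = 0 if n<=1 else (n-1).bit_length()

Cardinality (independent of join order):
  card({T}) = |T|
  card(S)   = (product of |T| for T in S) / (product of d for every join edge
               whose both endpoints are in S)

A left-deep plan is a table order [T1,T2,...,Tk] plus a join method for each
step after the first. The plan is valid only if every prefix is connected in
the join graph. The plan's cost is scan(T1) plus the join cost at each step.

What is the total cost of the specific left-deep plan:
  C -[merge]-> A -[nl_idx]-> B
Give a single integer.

step 1: scan C: cost=40, card=40
step 2: join A via merge
    card(P join A) = 40*20/(4) = 200
    cost = 40 + 40*6 + 20*5 + 40 + 20 = 440
step 3: join B via nl_idx
    card(P join B) = 200*80/(80) = 200
    cost = 440 + 200*7 + 200 = 2040

2040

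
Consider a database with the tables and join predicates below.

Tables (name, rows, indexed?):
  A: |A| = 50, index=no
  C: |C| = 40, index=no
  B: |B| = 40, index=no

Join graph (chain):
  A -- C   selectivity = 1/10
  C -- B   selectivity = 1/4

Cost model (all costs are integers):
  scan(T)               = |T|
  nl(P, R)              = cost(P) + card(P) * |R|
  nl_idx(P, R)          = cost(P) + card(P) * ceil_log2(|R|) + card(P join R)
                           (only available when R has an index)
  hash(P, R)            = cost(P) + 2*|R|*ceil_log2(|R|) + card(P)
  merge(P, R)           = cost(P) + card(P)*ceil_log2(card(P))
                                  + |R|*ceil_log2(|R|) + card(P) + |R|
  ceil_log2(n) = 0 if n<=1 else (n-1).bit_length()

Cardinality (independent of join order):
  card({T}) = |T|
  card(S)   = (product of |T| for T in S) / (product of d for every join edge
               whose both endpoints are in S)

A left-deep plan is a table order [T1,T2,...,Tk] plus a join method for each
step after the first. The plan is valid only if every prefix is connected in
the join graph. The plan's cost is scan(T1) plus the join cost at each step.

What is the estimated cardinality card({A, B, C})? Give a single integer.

2000

Tables in S: A(50), B(40), C(40)
Edges inside S: A-C(d=10), C-B(d=4)
numerator = 50 * 40 * 40 = 80000
denominator = 10 * 4 = 40
card(S) = 80000 / 40 = 2000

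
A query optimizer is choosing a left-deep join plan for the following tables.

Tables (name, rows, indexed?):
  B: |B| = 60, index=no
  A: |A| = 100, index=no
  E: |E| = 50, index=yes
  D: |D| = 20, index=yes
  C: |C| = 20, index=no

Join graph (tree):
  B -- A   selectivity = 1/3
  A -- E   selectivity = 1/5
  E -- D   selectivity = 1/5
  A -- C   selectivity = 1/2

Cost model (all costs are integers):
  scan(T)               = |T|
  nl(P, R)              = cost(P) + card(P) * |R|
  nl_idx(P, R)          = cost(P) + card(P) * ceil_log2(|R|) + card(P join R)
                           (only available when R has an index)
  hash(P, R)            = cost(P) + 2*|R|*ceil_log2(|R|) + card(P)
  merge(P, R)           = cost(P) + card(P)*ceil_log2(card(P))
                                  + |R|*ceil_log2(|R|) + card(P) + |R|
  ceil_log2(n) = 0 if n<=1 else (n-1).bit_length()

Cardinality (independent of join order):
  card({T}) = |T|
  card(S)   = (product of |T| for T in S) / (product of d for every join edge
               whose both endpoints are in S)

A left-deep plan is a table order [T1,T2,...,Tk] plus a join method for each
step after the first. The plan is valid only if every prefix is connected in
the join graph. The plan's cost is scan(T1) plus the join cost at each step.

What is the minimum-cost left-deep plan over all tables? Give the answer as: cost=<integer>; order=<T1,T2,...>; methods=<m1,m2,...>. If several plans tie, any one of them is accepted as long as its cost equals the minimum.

Selinger DP (subsets sized 1..n):
  {B}: scan cost=60, card=60
  {A}: scan cost=100, card=100
  {E}: scan cost=50, card=50
  {D}: scan cost=20, card=20
  {C}: scan cost=20, card=20
  {AB}: card=2000; try (B,hash)→920, (A,merge)→1280, (B,merge)→1320, (A,hash)→1520, (A,nl)→6060, (B,nl)→6100; best=920 via (B,hash)
  {AE}: card=1000; try (E,hash)→800, (A,merge)→1200, (E,merge)→1250, (A,hash)→1500, (E,nl_idx)→1700, (A,nl)→5050 …(+1); best=800 via (E,hash)
  {AC}: card=1000; try (C,hash)→400, (A,merge)→940, (C,merge)→1020, (A,hash)→1440, (A,nl)→2020, (C,nl)→2100; best=400 via (C,hash)
  {DE}: card=200; try (D,hash)→300, (E,nl_idx)→340, (E,merge)→490, (D,nl_idx)→500, (D,merge)→520, (E,hash)→640 …(+2); best=300 via (D,hash)
  {ABE}: card=20000; try (B,hash)→2520, (E,hash)→3520, (B,merge)→12220, (E,merge)→25270, (E,nl_idx)→32920, (B,nl)→60800 …(+1); best=2520 via (B,hash)
  {ABC}: card=20000; try (B,hash)→2120, (C,hash)→3120, (B,merge)→11820, (C,merge)→25040, (C,nl)→40920, (B,nl)→60400; best=2120 via (B,hash)
  {ADE}: card=4000; try (A,hash)→1900, (D,hash)→2000, (A,merge)→2900, (D,nl_idx)→9800, (D,merge)→11920, (A,nl)→20300 …(+1); best=1900 via (A,hash)
  {ACE}: card=10000; try (E,hash)→2000, (C,hash)→2000, (E,merge)→11750, (C,merge)→11920, (E,nl_idx)→16400, (C,nl)→20800 …(+1); best=2000 via (E,hash)
  {ABDE}: card=80000; try (B,hash)→6620, (D,hash)→22720, (B,merge)→54320, (D,nl_idx)→182520, (B,nl)→241900, (D,merge)→322640 …(+1); best=6620 via (B,hash)
  {ABCE}: card=200000; try (B,hash)→12720, (E,hash)→22720, (C,hash)→22720, (B,merge)→152420, (E,nl_idx)→322120, (E,merge)→322470 …(+4); best=12720 via (B,hash)
  {ACDE}: card=40000; try (C,hash)→6100, (D,hash)→12200, (C,merge)→54020, (C,nl)→81900, (D,nl_idx)→92000, (D,merge)→152120 …(+1); best=6100 via (C,hash)
  {ABCDE}: card=800000; try (B,hash)→46820, (C,hash)→86820, (D,hash)→212920, (B,merge)→686520, (C,merge)→1446740, (C,nl)→1606620 …(+4); best=46820 via (B,hash)

cost=46820; order=E,D,A,C,B; methods=hash,hash,hash,hash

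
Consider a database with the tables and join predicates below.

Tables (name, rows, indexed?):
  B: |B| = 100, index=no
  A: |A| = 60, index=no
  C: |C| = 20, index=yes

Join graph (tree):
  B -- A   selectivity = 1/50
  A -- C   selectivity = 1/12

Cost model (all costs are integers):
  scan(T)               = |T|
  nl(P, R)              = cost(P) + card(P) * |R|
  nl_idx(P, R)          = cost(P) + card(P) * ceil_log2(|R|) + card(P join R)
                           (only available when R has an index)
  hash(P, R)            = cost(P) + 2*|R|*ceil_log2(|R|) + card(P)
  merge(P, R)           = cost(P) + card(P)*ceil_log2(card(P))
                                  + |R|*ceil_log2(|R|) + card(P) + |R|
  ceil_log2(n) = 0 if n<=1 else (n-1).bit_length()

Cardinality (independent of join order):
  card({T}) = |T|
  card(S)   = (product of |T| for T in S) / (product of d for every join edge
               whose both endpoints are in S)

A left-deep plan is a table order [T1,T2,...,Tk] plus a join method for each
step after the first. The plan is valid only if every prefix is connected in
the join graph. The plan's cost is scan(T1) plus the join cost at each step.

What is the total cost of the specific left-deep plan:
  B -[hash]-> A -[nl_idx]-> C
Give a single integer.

1720

step 1: scan B: cost=100, card=100
step 2: join A via hash
    card(P join A) = 100*60/(50) = 120
    cost = 100 + 2*60*6 + 100 = 920
step 3: join C via nl_idx
    card(P join C) = 120*20/(12) = 200
    cost = 920 + 120*5 + 200 = 1720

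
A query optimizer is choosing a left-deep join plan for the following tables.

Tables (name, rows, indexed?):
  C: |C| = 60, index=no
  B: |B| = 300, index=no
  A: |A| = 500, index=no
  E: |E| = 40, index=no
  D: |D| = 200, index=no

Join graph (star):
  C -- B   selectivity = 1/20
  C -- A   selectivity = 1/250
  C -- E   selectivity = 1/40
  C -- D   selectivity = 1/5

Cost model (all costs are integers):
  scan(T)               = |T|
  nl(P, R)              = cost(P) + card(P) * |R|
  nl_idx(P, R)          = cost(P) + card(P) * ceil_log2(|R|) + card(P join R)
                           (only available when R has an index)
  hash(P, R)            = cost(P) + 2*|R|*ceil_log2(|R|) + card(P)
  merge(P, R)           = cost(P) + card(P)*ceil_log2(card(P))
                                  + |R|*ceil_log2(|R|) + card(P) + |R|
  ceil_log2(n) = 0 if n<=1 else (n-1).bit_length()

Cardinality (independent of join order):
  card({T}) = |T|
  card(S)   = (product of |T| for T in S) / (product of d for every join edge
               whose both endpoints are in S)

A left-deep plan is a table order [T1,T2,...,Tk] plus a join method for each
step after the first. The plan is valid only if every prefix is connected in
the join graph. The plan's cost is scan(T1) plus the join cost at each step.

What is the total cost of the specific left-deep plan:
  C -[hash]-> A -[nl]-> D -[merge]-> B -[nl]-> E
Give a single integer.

2983320

step 1: scan C: cost=60, card=60
step 2: join A via hash
    card(P join A) = 60*500/(250) = 120
    cost = 60 + 2*500*9 + 60 = 9120
step 3: join D via nl
    card(P join D) = 120*200/(5) = 4800
    cost = 9120 + 120*200 = 33120
step 4: join B via merge
    card(P join B) = 4800*300/(20) = 72000
    cost = 33120 + 4800*13 + 300*9 + 4800 + 300 = 103320
step 5: join E via nl
    card(P join E) = 72000*40/(40) = 72000
    cost = 103320 + 72000*40 = 2983320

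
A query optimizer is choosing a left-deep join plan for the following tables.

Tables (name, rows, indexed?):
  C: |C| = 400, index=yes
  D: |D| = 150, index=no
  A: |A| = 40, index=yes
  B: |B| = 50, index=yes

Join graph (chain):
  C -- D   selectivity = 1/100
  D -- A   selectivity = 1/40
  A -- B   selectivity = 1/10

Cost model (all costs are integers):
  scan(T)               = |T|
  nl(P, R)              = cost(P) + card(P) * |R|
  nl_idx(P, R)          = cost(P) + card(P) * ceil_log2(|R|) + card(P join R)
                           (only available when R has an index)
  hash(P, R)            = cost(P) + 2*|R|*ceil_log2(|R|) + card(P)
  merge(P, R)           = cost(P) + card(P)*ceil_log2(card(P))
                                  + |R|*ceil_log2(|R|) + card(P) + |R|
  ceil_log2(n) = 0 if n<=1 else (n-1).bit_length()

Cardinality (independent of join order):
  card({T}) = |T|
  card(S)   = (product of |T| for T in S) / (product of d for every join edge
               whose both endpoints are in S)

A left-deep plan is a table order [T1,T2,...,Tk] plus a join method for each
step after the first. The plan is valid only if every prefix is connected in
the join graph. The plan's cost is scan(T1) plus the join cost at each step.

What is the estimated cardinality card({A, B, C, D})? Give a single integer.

3000

Tables in S: A(40), B(50), C(400), D(150)
Edges inside S: C-D(d=100), D-A(d=40), A-B(d=10)
numerator = 40 * 50 * 400 * 150 = 120000000
denominator = 100 * 40 * 10 = 40000
card(S) = 120000000 / 40000 = 3000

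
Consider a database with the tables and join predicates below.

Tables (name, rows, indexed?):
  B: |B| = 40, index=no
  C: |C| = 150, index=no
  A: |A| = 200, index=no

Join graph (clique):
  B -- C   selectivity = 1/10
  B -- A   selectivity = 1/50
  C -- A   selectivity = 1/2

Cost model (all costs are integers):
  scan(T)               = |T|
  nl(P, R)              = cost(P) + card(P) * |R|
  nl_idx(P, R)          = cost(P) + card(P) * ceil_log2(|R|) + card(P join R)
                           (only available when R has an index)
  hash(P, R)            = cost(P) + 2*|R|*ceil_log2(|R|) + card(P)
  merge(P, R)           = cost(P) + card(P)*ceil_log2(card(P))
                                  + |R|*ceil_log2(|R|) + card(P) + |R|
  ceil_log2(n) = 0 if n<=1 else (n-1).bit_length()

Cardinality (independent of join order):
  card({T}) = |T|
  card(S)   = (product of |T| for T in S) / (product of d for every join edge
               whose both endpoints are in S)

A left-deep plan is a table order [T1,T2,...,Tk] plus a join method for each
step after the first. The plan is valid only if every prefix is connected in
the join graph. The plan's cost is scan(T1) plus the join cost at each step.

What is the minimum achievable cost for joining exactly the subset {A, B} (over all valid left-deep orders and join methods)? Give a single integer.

880

Selinger DP over subsets of {A,B}:
  {B}: scan cost=40, card=40
  {A}: scan cost=200, card=200
  {AB}: card=160; try (B,hash)→880, (A,merge)→2120, (B,merge)→2280, (A,hash)→3280, (A,nl)→8040, (B,nl)→8200; best=880 via (B,hash)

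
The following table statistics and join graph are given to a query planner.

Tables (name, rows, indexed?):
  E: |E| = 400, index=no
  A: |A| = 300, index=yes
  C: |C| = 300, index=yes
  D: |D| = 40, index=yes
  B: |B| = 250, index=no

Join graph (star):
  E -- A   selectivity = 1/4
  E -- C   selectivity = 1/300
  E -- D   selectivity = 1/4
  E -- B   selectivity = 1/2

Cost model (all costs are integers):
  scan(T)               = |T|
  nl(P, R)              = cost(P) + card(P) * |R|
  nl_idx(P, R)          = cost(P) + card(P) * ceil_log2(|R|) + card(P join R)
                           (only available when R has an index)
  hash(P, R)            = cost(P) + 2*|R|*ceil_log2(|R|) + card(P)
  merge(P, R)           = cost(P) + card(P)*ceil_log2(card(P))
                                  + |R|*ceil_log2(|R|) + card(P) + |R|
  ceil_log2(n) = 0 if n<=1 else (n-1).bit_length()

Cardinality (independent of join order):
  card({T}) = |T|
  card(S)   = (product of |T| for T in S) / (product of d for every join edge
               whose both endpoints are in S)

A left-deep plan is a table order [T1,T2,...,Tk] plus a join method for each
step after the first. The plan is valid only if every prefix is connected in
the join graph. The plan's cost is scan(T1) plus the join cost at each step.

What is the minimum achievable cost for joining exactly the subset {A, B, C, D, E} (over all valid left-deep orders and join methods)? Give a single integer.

Selinger DP over subsets of {A,B,C,D,E}:
  {E}: scan cost=400, card=400
  {A}: scan cost=300, card=300
  {C}: scan cost=300, card=300
  {D}: scan cost=40, card=40
  {B}: scan cost=250, card=250
  {AE}: card=30000; try (A,hash)→6200, (E,merge)→7300, (A,merge)→7400, (E,hash)→7800, (A,nl_idx)→34000, (E,nl)→120300 …(+1); best=6200 via (A,hash)
  {CE}: card=400; try (C,nl_idx)→4400, (C,hash)→6200, (E,merge)→7300, (C,merge)→7400, (E,hash)→7800, (E,nl)→120300 …(+1); best=4400 via (C,nl_idx)
  {DE}: card=4000; try (D,hash)→1280, (E,merge)→4320, (D,merge)→4680, (D,nl_idx)→6800, (E,hash)→7280, (E,nl)→16040 …(+1); best=1280 via (D,hash)
  {BE}: card=50000; try (B,hash)→4800, (E,merge)→6500, (B,merge)→6650, (E,hash)→7700, (E,nl)→100250, (B,nl)→100400; best=4800 via (B,hash)
  {ACE}: card=30000; try (A,hash)→10200, (A,merge)→11400, (A,nl_idx)→38000, (C,hash)→41600, (A,nl)→124400, (C,nl_idx)→306200 …(+2); best=10200 via (A,hash)
  {ADE}: card=300000; try (A,hash)→10680, (D,hash)→36680, (A,merge)→56280, (A,nl_idx)→337280, (D,nl_idx)→486200, (D,merge)→486480 …(+2); best=10680 via (A,hash)
  {ABE}: card=3750000; try (B,hash)→40200, (A,hash)→60200, (B,merge)→488450, (A,merge)→857800, (A,nl_idx)→4204800, (B,nl)→7506200 …(+1); best=40200 via (B,hash)
  {CDE}: card=4000; try (D,hash)→5280, (D,merge)→8680, (C,hash)→10680, (D,nl_idx)→10800, (D,nl)→20400, (C,nl_idx)→41280 …(+2); best=5280 via (D,hash)
  {BCE}: card=50000; try (B,hash)→8800, (B,merge)→10650, (C,hash)→60200, (B,nl)→104400, (C,nl_idx)→504800, (C,merge)→857800 …(+1); best=8800 via (B,hash)
  {BDE}: card=500000; try (B,hash)→9280, (D,hash)→55280, (B,merge)→55530, (D,nl_idx)→804800, (D,merge)→855080, (B,nl)→1001280 …(+1); best=9280 via (B,hash)
  {ACDE}: card=300000; try (A,hash)→14680, (D,hash)→40680, (A,merge)→60280, (C,hash)→316080, (A,nl_idx)→341280, (D,nl_idx)→490200 …(+6); best=14680 via (A,hash)
  {ABCE}: card=3750000; try (B,hash)→44200, (A,hash)→64200, (B,merge)→492450, (A,merge)→861800, (C,hash)→3795600, (A,nl_idx)→4208800 …(+5); best=44200 via (B,hash)
  {ABDE}: card=37500000; try (B,hash)→314680, (A,hash)→514680, (D,hash)→3790680, (B,merge)→6012930, (A,merge)→10012280, (A,nl_idx)→42009280 …(+5); best=314680 via (B,hash)
  {BCDE}: card=500000; try (B,hash)→13280, (D,hash)→59280, (B,merge)→59530, (C,hash)→514680, (D,nl_idx)→808800, (D,merge)→859080 …(+5); best=13280 via (B,hash)
  {ABCDE}: card=37500000; try (B,hash)→318680, (A,hash)→518680, (D,hash)→3794680, (B,merge)→6016930, (A,merge)→10016280, (C,hash)→37820080 …(+9); best=318680 via (B,hash)

318680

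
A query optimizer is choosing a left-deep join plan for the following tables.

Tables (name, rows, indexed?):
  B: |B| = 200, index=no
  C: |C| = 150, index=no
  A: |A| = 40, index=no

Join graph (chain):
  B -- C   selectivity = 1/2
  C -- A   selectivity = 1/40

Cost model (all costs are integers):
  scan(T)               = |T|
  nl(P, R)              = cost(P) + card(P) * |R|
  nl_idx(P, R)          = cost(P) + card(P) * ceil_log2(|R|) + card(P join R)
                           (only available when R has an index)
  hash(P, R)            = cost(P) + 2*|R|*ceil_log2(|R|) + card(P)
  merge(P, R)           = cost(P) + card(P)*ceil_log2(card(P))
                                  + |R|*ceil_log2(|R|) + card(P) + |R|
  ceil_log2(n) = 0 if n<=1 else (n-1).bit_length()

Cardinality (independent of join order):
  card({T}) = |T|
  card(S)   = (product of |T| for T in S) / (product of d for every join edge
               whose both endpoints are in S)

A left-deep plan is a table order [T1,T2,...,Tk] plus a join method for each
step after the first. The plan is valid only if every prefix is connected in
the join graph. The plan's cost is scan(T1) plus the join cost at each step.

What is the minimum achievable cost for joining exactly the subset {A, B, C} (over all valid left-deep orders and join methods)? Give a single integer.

3930

Selinger DP over subsets of {A,B,C}:
  {B}: scan cost=200, card=200
  {C}: scan cost=150, card=150
  {A}: scan cost=40, card=40
  {BC}: card=15000; try (C,hash)→2800, (B,merge)→3300, (C,merge)→3350, (B,hash)→3500, (B,nl)→30150, (C,nl)→30200; best=2800 via (C,hash)
  {AC}: card=150; try (A,hash)→780, (C,merge)→1670, (A,merge)→1780, (C,hash)→2480, (C,nl)→6040, (A,nl)→6150; best=780 via (A,hash)
  {ABC}: card=15000; try (B,merge)→3930, (B,hash)→4130, (A,hash)→18280, (B,nl)→30780, (A,merge)→228080, (A,nl)→602800; best=3930 via (B,merge)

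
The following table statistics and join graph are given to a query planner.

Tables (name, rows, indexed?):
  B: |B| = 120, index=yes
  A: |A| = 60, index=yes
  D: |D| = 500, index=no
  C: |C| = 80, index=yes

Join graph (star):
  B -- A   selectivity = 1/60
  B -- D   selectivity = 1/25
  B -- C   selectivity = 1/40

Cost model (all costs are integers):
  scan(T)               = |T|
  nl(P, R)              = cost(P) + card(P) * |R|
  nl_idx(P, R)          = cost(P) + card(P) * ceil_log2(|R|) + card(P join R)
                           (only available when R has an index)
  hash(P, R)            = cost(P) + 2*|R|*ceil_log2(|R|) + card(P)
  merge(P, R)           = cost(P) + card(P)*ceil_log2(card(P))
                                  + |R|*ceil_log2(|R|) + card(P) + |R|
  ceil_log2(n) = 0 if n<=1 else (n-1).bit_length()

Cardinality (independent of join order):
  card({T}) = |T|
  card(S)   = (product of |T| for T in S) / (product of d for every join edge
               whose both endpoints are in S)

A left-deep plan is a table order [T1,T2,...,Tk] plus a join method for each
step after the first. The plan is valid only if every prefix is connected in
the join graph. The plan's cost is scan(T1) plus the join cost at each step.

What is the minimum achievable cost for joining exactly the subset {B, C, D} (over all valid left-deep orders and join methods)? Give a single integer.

6200

Selinger DP over subsets of {B,C,D}:
  {B}: scan cost=120, card=120
  {D}: scan cost=500, card=500
  {C}: scan cost=80, card=80
  {BD}: card=2400; try (B,hash)→2680, (D,merge)→6080, (B,nl_idx)→6400, (B,merge)→6460, (D,hash)→9240, (D,nl)→60120 …(+1); best=2680 via (B,hash)
  {BC}: card=240; try (B,nl_idx)→880, (C,nl_idx)→1200, (C,hash)→1360, (B,merge)→1680, (C,merge)→1720, (B,hash)→1840 …(+2); best=880 via (B,nl_idx)
  {BCD}: card=4800; try (C,hash)→6200, (D,merge)→8040, (D,hash)→10120, (C,nl_idx)→24280, (C,merge)→34520, (D,nl)→120880 …(+1); best=6200 via (C,hash)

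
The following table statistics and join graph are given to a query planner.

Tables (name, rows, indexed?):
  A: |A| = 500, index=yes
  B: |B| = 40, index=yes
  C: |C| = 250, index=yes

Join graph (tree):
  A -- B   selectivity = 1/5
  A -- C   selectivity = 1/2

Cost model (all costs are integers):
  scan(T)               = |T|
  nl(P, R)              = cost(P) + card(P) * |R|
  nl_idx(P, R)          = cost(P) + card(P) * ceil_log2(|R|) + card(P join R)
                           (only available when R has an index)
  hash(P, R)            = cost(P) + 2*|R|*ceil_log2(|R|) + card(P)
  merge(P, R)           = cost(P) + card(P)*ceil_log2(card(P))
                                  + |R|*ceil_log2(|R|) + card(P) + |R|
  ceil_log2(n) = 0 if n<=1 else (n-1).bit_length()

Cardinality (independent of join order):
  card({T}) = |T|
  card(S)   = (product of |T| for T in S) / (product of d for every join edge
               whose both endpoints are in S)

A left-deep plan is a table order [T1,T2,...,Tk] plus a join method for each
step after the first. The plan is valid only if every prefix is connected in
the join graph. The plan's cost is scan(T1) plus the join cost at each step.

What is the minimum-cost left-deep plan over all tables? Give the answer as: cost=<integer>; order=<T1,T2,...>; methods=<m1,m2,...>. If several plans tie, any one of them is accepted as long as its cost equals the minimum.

Selinger DP (subsets sized 1..n):
  {A}: scan cost=500, card=500
  {B}: scan cost=40, card=40
  {C}: scan cost=250, card=250
  {AB}: card=4000; try (B,hash)→1480, (A,nl_idx)→4400, (A,merge)→5320, (B,merge)→5780, (B,nl_idx)→7500, (A,hash)→9080 …(+2); best=1480 via (B,hash)
  {AC}: card=62500; try (C,hash)→5000, (A,merge)→7500, (C,merge)→7750, (A,hash)→9500, (A,nl_idx)→65000, (C,nl_idx)→67000 …(+2); best=5000 via (C,hash)
  {ABC}: card=500000; try (C,hash)→9480, (C,merge)→55730, (B,hash)→67980, (C,nl_idx)→533480, (B,nl_idx)→880000, (C,nl)→1001480 …(+2); best=9480 via (C,hash)

cost=9480; order=A,B,C; methods=hash,hash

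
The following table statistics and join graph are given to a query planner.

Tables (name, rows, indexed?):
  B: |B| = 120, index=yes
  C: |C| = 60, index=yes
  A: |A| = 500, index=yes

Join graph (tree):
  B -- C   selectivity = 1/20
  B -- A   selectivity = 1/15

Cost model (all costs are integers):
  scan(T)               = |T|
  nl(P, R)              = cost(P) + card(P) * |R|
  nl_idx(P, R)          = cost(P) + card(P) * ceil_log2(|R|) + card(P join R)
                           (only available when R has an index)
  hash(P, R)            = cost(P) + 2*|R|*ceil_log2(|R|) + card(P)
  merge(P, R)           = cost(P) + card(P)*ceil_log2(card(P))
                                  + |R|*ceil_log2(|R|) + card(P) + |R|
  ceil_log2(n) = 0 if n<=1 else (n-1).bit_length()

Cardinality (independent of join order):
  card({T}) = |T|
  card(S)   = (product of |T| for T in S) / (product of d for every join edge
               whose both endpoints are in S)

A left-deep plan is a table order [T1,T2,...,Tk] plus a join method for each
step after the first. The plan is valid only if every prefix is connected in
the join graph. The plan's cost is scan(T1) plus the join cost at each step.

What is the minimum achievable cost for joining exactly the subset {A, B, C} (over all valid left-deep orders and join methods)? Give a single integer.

Selinger DP over subsets of {A,B,C}:
  {B}: scan cost=120, card=120
  {C}: scan cost=60, card=60
  {A}: scan cost=500, card=500
  {BC}: card=360; try (B,nl_idx)→840, (C,hash)→960, (C,nl_idx)→1200, (B,merge)→1440, (C,merge)→1500, (B,hash)→1800 …(+2); best=840 via (B,nl_idx)
  {AB}: card=4000; try (B,hash)→2680, (A,nl_idx)→5200, (A,merge)→6080, (B,merge)→6460, (B,nl_idx)→8000, (A,hash)→9240 …(+2); best=2680 via (B,hash)
  {ABC}: card=12000; try (C,hash)→7400, (A,merge)→9440, (A,hash)→10200, (A,nl_idx)→16080, (C,nl_idx)→38680, (C,merge)→55100 …(+2); best=7400 via (C,hash)

7400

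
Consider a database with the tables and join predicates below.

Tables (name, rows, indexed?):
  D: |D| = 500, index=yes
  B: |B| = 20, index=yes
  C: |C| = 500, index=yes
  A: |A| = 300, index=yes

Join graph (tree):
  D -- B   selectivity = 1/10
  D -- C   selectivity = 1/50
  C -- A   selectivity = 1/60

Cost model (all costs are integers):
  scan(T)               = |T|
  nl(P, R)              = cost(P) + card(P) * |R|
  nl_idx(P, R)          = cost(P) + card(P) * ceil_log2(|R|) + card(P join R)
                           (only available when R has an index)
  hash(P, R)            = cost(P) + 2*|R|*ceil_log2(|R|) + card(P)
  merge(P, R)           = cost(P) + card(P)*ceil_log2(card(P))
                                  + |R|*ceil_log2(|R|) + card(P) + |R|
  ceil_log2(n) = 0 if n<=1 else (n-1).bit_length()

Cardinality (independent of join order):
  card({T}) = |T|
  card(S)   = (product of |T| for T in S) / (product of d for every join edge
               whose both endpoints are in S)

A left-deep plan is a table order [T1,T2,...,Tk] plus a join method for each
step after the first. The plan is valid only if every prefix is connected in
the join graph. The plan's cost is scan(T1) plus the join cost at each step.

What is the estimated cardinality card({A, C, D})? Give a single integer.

Tables in S: A(300), C(500), D(500)
Edges inside S: D-C(d=50), C-A(d=60)
numerator = 300 * 500 * 500 = 75000000
denominator = 50 * 60 = 3000
card(S) = 75000000 / 3000 = 25000

25000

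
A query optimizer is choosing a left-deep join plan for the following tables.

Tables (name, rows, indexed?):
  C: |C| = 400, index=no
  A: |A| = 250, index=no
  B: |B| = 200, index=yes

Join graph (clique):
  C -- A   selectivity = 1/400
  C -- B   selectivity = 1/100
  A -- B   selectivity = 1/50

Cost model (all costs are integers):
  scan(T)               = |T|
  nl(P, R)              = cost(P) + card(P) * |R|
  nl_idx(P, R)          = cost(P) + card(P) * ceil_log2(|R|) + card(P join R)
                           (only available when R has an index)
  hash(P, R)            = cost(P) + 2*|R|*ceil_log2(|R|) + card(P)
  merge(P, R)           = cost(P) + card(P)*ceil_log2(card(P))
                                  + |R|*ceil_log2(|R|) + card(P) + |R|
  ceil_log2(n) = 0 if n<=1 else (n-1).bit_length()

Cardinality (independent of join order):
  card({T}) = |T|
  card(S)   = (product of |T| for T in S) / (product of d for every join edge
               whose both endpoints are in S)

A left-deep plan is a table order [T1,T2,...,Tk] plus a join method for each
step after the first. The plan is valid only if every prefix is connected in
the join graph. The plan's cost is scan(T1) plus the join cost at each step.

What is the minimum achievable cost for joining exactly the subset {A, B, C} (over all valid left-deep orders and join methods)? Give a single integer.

6810

Selinger DP over subsets of {A,B,C}:
  {C}: scan cost=400, card=400
  {A}: scan cost=250, card=250
  {B}: scan cost=200, card=200
  {AC}: card=250; try (A,hash)→4800, (C,merge)→6500, (A,merge)→6650, (C,hash)→7700, (C,nl)→100250, (A,nl)→100400; best=4800 via (A,hash)
  {BC}: card=800; try (B,hash)→4000, (B,nl_idx)→4400, (C,merge)→6000, (B,merge)→6200, (C,hash)→7600, (C,nl)→80200 …(+1); best=4000 via (B,hash)
  {AB}: card=1000; try (B,nl_idx)→3250, (B,hash)→3700, (A,merge)→4250, (B,merge)→4300, (A,hash)→4400, (A,nl)→50200 …(+1); best=3250 via (B,nl_idx)
  {ABC}: card=10; try (B,nl_idx)→6810, (B,hash)→8250, (A,hash)→8800, (B,merge)→8850, (C,hash)→11450, (A,merge)→15050 …(+4); best=6810 via (B,nl_idx)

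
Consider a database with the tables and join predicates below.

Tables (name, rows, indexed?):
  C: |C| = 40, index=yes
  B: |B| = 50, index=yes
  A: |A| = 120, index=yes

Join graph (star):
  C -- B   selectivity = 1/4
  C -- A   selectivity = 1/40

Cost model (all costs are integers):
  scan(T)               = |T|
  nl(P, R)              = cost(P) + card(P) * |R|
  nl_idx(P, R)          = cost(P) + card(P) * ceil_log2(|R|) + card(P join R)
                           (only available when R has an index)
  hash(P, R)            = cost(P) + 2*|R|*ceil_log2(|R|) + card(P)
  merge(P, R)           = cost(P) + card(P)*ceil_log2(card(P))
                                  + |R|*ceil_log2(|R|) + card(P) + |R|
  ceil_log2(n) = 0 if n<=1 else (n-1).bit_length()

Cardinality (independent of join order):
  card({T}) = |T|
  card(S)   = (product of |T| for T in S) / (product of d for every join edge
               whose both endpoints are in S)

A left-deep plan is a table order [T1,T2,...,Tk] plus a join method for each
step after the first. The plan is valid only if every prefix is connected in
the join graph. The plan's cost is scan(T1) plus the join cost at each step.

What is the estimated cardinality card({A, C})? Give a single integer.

Tables in S: A(120), C(40)
Edges inside S: C-A(d=40)
numerator = 120 * 40 = 4800
denominator = 40 = 40
card(S) = 4800 / 40 = 120

120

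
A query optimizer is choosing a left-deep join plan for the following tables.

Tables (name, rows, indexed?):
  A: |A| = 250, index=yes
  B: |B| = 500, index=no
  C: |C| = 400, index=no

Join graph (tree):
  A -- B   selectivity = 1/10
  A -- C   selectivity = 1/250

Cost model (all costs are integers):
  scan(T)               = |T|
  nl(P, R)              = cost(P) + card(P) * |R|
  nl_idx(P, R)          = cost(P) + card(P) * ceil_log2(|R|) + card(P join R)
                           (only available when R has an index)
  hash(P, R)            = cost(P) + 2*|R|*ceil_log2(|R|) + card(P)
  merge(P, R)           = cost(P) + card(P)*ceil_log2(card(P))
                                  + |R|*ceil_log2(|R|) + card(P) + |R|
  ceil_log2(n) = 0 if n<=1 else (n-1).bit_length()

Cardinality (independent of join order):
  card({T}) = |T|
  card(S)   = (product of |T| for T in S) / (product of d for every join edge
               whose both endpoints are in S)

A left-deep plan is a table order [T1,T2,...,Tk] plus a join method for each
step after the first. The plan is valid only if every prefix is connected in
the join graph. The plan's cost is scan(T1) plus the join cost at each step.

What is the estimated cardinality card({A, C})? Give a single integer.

Tables in S: A(250), C(400)
Edges inside S: A-C(d=250)
numerator = 250 * 400 = 100000
denominator = 250 = 250
card(S) = 100000 / 250 = 400

400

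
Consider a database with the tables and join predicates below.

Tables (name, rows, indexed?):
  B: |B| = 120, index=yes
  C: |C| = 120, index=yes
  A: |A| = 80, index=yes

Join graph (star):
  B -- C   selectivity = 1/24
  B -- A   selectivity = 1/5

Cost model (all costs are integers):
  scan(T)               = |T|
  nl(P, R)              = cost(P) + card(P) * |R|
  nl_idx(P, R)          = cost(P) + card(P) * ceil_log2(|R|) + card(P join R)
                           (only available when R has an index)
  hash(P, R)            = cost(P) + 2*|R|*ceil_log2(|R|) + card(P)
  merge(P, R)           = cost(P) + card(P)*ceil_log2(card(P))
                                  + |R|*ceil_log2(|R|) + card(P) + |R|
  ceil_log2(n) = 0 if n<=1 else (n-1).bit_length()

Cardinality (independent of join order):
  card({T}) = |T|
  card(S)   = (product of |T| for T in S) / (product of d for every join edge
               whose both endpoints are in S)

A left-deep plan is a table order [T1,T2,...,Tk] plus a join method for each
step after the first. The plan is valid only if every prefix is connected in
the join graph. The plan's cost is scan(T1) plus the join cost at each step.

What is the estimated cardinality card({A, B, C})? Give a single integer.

Tables in S: A(80), B(120), C(120)
Edges inside S: B-C(d=24), B-A(d=5)
numerator = 80 * 120 * 120 = 1152000
denominator = 24 * 5 = 120
card(S) = 1152000 / 120 = 9600

9600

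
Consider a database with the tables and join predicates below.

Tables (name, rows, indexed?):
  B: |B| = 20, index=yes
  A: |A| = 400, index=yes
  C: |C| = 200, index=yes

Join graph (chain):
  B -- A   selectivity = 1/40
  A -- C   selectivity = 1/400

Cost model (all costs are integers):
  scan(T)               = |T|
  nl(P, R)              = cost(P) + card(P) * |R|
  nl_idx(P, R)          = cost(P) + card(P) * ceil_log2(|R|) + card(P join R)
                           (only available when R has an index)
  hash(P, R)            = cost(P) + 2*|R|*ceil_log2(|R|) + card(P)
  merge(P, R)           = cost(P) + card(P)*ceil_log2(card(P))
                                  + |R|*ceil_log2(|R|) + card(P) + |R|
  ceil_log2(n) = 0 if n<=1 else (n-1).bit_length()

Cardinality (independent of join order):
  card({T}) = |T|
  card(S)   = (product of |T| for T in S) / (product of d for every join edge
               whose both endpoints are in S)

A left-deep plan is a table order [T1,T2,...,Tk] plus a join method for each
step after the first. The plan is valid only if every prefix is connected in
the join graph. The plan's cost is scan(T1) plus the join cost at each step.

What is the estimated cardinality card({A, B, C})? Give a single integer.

Tables in S: A(400), B(20), C(200)
Edges inside S: B-A(d=40), A-C(d=400)
numerator = 400 * 20 * 200 = 1600000
denominator = 40 * 400 = 16000
card(S) = 1600000 / 16000 = 100

100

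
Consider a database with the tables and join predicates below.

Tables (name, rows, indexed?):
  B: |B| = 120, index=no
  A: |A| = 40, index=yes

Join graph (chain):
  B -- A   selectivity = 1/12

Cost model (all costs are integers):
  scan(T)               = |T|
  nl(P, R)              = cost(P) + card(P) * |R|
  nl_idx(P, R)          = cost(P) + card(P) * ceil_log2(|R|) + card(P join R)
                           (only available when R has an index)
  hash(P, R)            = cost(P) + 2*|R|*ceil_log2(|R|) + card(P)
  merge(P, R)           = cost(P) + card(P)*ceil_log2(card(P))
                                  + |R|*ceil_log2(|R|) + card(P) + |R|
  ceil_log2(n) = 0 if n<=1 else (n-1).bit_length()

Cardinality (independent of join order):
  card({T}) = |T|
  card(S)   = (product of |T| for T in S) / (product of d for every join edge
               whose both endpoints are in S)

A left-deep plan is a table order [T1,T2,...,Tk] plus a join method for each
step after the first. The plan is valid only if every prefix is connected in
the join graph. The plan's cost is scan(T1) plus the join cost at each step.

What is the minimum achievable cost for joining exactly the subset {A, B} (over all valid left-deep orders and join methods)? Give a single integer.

Selinger DP over subsets of {A,B}:
  {B}: scan cost=120, card=120
  {A}: scan cost=40, card=40
  {AB}: card=400; try (A,hash)→720, (A,nl_idx)→1240, (B,merge)→1280, (A,merge)→1360, (B,hash)→1760, (B,nl)→4840 …(+1); best=720 via (A,hash)

720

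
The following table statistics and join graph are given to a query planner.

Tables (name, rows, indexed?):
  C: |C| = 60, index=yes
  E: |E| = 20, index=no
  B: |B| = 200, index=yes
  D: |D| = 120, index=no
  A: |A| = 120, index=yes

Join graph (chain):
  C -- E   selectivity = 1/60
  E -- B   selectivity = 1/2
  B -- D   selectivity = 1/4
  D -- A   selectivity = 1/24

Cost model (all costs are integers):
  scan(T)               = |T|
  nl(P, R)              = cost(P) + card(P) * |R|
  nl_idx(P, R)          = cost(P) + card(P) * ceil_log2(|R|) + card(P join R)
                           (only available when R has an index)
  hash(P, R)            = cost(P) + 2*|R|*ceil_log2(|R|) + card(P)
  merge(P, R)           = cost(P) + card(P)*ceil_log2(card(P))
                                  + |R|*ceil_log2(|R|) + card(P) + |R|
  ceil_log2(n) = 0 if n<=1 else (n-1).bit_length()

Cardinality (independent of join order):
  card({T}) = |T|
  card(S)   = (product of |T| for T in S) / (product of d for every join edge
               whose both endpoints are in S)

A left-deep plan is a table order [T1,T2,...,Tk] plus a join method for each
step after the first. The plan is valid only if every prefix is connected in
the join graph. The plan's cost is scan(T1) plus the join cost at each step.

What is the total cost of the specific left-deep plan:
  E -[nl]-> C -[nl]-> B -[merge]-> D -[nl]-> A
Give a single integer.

step 1: scan E: cost=20, card=20
step 2: join C via nl
    card(P join C) = 20*60/(60) = 20
    cost = 20 + 20*60 = 1220
step 3: join B via nl
    card(P join B) = 20*200/(2) = 2000
    cost = 1220 + 20*200 = 5220
step 4: join D via merge
    card(P join D) = 2000*120/(4) = 60000
    cost = 5220 + 2000*11 + 120*7 + 2000 + 120 = 30180
step 5: join A via nl
    card(P join A) = 60000*120/(24) = 300000
    cost = 30180 + 60000*120 = 7230180

7230180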